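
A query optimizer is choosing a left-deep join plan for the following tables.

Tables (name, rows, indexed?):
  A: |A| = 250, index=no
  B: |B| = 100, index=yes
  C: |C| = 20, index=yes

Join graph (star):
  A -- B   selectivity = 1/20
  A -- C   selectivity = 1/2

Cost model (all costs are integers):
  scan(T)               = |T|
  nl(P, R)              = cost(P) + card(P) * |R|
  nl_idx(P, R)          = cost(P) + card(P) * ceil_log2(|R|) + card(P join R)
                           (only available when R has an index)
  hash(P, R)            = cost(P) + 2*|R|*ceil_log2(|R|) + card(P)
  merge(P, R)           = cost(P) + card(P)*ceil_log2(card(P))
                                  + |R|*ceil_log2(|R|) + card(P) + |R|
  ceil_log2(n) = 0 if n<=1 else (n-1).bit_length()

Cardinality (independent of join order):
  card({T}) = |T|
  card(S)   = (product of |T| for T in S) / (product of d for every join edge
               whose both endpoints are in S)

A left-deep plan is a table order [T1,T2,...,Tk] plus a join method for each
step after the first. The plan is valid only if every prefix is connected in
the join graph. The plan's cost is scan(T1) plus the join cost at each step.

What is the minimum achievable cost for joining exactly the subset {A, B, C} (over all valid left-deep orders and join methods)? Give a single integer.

3350

Selinger DP over subsets of {A,B,C}:
  {A}: scan cost=250, card=250
  {B}: scan cost=100, card=100
  {C}: scan cost=20, card=20
  {AB}: card=1250; try (B,hash)→1900, (A,merge)→3150, (B,nl_idx)→3250, (B,merge)→3300, (A,hash)→4200, (A,nl)→25100 …(+1); best=1900 via (B,hash)
  {AC}: card=2500; try (C,hash)→700, (A,merge)→2390, (C,merge)→2620, (C,nl_idx)→4000, (A,hash)→4040, (A,nl)→5020 …(+1); best=700 via (C,hash)
  {ABC}: card=12500; try (C,hash)→3350, (B,hash)→4600, (C,merge)→17020, (C,nl_idx)→20650, (C,nl)→26900, (B,nl_idx)→30700 …(+2); best=3350 via (C,hash)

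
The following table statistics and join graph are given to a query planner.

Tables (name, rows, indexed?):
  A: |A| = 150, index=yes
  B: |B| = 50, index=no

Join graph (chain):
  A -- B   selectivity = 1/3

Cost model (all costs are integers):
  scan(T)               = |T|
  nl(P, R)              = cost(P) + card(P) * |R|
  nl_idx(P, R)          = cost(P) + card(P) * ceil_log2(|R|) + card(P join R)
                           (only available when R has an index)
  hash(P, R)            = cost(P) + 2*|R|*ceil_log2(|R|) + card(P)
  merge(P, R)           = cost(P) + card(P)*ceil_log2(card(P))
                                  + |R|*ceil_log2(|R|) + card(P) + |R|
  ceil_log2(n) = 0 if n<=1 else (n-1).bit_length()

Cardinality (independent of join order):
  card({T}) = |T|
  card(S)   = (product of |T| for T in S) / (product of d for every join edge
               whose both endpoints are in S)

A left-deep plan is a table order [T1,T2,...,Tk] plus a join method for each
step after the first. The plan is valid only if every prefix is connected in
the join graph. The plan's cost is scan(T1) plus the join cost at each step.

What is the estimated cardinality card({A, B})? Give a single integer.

2500

Tables in S: A(150), B(50)
Edges inside S: A-B(d=3)
numerator = 150 * 50 = 7500
denominator = 3 = 3
card(S) = 7500 / 3 = 2500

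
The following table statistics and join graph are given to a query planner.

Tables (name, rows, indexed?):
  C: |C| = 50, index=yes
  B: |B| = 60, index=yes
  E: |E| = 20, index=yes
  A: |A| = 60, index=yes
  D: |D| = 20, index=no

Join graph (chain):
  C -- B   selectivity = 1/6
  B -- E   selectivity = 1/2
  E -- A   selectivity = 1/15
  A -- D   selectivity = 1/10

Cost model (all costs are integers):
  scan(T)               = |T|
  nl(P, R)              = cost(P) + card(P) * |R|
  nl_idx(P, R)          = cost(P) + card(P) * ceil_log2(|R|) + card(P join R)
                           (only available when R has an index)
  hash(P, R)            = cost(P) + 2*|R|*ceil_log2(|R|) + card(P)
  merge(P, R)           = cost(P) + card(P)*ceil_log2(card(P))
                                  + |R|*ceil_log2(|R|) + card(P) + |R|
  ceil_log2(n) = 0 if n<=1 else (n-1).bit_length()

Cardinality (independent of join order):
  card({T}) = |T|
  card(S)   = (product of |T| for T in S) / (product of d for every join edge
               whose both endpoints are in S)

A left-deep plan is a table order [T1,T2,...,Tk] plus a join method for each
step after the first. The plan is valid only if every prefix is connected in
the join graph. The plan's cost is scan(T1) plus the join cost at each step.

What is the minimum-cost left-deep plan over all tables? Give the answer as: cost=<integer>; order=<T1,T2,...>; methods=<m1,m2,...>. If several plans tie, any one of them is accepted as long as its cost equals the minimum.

Selinger DP (subsets sized 1..n):
  {C}: scan cost=50, card=50
  {B}: scan cost=60, card=60
  {E}: scan cost=20, card=20
  {A}: scan cost=60, card=60
  {D}: scan cost=20, card=20
  {BC}: card=500; try (C,hash)→720, (B,hash)→820, (B,merge)→820, (C,merge)→830, (B,nl_idx)→850, (C,nl_idx)→920 …(+2); best=720 via (C,hash)
  {BE}: card=600; try (E,hash)→320, (B,merge)→560, (E,merge)→600, (B,nl_idx)→740, (B,hash)→760, (E,nl_idx)→960 …(+2); best=320 via (E,hash)
  {AE}: card=80; try (A,nl_idx)→220, (E,hash)→320, (E,nl_idx)→440, (A,merge)→560, (E,merge)→600, (A,hash)→760 …(+2); best=220 via (A,nl_idx)
  {AD}: card=120; try (A,nl_idx)→260, (D,hash)→320, (A,merge)→560, (D,merge)→600, (A,hash)→760, (A,nl)→1220 …(+1); best=260 via (A,nl_idx)
  {BCE}: card=5000; try (E,hash)→1420, (C,hash)→1520, (E,merge)→5840, (C,merge)→7270, (E,nl_idx)→8220, (C,nl_idx)→8920 …(+2); best=1420 via (E,hash)
  {ABE}: card=2400; try (B,hash)→1020, (B,merge)→1280, (A,hash)→1640, (B,nl_idx)→3100, (B,nl)→5020, (A,nl_idx)→6320 …(+2); best=1020 via (B,hash)
  {ADE}: card=160; try (D,hash)→500, (E,hash)→580, (D,merge)→980, (E,nl_idx)→1020, (E,merge)→1340, (D,nl)→1820 …(+1); best=500 via (D,hash)
  {ABCE}: card=20000; try (C,hash)→4020, (A,hash)→7140, (C,merge)→32570, (C,nl_idx)→35420, (A,nl_idx)→51420, (A,merge)→71840 …(+2); best=4020 via (C,hash)
  {ABDE}: card=4800; try (B,hash)→1380, (B,merge)→2360, (D,hash)→3620, (B,nl_idx)→6260, (B,nl)→10100, (D,merge)→32340 …(+1); best=1380 via (B,hash)
  {ABCDE}: card=40000; try (C,hash)→6780, (D,hash)→24220, (C,merge)→68930, (C,nl_idx)→70180, (C,nl)→241380, (D,merge)→324140 …(+1); best=6780 via (C,hash)

cost=6780; order=E,A,D,B,C; methods=nl_idx,hash,hash,hash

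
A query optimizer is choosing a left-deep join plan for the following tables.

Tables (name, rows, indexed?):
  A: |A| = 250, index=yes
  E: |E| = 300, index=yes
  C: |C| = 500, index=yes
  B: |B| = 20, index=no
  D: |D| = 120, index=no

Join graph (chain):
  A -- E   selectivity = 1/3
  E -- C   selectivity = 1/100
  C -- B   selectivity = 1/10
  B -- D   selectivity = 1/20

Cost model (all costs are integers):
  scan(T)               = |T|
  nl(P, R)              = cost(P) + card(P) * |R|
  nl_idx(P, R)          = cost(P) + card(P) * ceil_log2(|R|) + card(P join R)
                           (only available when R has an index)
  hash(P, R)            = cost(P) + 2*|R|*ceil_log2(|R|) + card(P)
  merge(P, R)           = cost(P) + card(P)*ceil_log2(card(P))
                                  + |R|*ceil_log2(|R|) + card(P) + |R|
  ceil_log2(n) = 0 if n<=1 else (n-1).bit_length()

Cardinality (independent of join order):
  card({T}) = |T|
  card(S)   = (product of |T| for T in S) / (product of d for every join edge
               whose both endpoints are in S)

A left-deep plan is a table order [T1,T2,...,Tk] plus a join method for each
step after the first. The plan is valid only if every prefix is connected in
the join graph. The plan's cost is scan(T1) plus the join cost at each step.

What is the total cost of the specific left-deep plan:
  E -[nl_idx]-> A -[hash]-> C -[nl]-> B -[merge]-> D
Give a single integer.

7312660

step 1: scan E: cost=300, card=300
step 2: join A via nl_idx
    card(P join A) = 300*250/(3) = 25000
    cost = 300 + 300*8 + 25000 = 27700
step 3: join C via hash
    card(P join C) = 25000*500/(100) = 125000
    cost = 27700 + 2*500*9 + 25000 = 61700
step 4: join B via nl
    card(P join B) = 125000*20/(10) = 250000
    cost = 61700 + 125000*20 = 2561700
step 5: join D via merge
    card(P join D) = 250000*120/(20) = 1500000
    cost = 2561700 + 250000*18 + 120*7 + 250000 + 120 = 7312660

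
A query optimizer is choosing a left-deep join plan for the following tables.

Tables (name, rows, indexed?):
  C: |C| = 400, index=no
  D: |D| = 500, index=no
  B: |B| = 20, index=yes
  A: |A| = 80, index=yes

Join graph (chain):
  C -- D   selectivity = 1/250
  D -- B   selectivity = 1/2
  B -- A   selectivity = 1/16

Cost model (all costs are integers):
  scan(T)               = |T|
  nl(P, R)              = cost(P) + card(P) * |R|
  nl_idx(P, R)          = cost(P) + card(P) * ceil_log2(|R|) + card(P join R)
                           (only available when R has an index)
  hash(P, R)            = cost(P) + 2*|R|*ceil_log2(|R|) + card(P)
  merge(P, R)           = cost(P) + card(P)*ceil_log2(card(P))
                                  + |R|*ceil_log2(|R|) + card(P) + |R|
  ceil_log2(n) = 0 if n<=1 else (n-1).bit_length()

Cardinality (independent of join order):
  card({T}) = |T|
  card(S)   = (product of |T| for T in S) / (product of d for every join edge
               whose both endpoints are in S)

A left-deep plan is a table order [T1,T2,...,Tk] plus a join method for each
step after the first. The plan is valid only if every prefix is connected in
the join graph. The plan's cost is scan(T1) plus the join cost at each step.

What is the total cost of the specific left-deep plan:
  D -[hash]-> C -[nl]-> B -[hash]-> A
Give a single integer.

step 1: scan D: cost=500, card=500
step 2: join C via hash
    card(P join C) = 500*400/(250) = 800
    cost = 500 + 2*400*9 + 500 = 8200
step 3: join B via nl
    card(P join B) = 800*20/(2) = 8000
    cost = 8200 + 800*20 = 24200
step 4: join A via hash
    card(P join A) = 8000*80/(16) = 40000
    cost = 24200 + 2*80*7 + 8000 = 33320

33320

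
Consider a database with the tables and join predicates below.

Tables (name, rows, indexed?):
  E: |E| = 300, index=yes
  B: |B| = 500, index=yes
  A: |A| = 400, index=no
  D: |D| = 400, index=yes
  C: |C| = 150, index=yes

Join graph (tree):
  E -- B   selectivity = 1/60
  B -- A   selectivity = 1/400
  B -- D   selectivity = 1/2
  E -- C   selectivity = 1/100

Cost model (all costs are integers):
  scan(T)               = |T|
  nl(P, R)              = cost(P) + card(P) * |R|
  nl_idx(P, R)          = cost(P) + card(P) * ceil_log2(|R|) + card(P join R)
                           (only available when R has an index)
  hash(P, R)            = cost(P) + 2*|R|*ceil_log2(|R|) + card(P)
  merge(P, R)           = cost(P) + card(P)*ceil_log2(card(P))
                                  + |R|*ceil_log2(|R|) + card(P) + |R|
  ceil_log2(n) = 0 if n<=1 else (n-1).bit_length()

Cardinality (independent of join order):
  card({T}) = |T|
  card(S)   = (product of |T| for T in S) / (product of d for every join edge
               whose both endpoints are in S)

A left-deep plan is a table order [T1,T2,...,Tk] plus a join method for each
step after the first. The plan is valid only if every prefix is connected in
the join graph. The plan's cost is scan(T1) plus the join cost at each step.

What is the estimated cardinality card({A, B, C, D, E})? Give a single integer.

Tables in S: A(400), B(500), C(150), D(400), E(300)
Edges inside S: E-B(d=60), B-A(d=400), B-D(d=2), E-C(d=100)
numerator = 400 * 500 * 150 * 400 * 300 = 3600000000000
denominator = 60 * 400 * 2 * 100 = 4800000
card(S) = 3600000000000 / 4800000 = 750000

750000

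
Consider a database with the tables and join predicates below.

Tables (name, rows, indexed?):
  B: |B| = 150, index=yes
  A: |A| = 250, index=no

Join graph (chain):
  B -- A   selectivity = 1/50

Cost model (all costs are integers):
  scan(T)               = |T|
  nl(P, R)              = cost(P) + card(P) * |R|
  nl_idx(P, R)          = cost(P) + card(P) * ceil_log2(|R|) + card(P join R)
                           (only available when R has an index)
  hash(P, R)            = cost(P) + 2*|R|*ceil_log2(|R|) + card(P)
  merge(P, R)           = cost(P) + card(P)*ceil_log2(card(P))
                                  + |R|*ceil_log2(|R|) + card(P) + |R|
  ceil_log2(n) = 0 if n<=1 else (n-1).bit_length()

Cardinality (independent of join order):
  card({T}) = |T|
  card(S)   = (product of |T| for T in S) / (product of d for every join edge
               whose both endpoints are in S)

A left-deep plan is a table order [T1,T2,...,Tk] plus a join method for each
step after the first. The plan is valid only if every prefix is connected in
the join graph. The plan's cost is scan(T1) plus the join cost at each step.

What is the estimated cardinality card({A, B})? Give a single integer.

750

Tables in S: A(250), B(150)
Edges inside S: B-A(d=50)
numerator = 250 * 150 = 37500
denominator = 50 = 50
card(S) = 37500 / 50 = 750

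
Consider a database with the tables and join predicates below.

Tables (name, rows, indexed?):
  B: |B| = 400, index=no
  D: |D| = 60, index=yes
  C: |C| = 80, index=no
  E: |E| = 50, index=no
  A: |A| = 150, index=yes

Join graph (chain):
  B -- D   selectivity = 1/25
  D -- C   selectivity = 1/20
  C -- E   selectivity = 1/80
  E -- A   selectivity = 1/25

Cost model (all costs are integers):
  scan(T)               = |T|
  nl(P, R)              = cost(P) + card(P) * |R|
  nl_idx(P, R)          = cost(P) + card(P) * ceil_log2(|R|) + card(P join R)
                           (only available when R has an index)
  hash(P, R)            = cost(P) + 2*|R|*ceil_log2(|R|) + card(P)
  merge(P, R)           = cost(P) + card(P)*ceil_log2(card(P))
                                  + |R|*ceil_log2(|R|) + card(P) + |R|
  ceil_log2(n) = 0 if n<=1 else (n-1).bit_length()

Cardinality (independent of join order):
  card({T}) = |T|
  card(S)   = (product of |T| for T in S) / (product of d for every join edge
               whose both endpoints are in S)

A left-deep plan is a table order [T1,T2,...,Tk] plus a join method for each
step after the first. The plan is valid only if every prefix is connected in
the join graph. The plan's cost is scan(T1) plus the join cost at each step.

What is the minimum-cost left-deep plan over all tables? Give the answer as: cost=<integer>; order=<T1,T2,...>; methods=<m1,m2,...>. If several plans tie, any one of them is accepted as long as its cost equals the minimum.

cost=10580; order=C,E,A,D,B; methods=hash,nl_idx,hash,hash

Selinger DP (subsets sized 1..n):
  {B}: scan cost=400, card=400
  {D}: scan cost=60, card=60
  {C}: scan cost=80, card=80
  {E}: scan cost=50, card=50
  {A}: scan cost=150, card=150
  {BD}: card=960; try (D,hash)→1520, (D,nl_idx)→3760, (B,merge)→4480, (D,merge)→4820, (B,hash)→7320, (B,nl)→24060 …(+1); best=1520 via (D,hash)
  {CD}: card=240; try (D,nl_idx)→800, (D,hash)→880, (C,merge)→1120, (D,merge)→1140, (C,hash)→1240, (C,nl)→4860 …(+1); best=800 via (D,nl_idx)
  {CE}: card=50; try (E,hash)→760, (C,merge)→1040, (E,merge)→1070, (C,hash)→1220, (C,nl)→4050, (E,nl)→4080; best=760 via (E,hash)
  {AE}: card=300; try (A,nl_idx)→750, (E,hash)→900, (A,merge)→1750, (E,merge)→1850, (A,hash)→2500, (A,nl)→7550 …(+1); best=750 via (A,nl_idx)
  {BCD}: card=3840; try (C,hash)→3600, (B,merge)→6960, (B,hash)→8240, (C,merge)→12720, (C,nl)→78320, (B,nl)→96800; best=3600 via (C,hash)
  {CDE}: card=150; try (D,nl_idx)→1210, (D,hash)→1530, (D,merge)→1530, (E,hash)→1640, (E,merge)→3310, (D,nl)→3760 …(+1); best=1210 via (D,nl_idx)
  {ACE}: card=300; try (A,nl_idx)→1460, (C,hash)→2170, (A,merge)→2460, (A,hash)→3210, (C,merge)→4390, (A,nl)→8260 …(+1); best=1460 via (A,nl_idx)
  {BCDE}: card=2400; try (B,merge)→6560, (E,hash)→8040, (B,hash)→8560, (E,merge)→53870, (B,nl)→61210, (E,nl)→195600; best=6560 via (B,merge)
  {ACDE}: card=900; try (D,hash)→2480, (A,nl_idx)→3310, (A,hash)→3760, (A,merge)→3910, (D,nl_idx)→4160, (D,merge)→4880 …(+2); best=2480 via (D,hash)
  {ABCDE}: card=14400; try (B,hash)→10580, (A,hash)→11360, (B,merge)→16380, (A,merge)→39110, (A,nl_idx)→40160, (B,nl)→362480 …(+1); best=10580 via (B,hash)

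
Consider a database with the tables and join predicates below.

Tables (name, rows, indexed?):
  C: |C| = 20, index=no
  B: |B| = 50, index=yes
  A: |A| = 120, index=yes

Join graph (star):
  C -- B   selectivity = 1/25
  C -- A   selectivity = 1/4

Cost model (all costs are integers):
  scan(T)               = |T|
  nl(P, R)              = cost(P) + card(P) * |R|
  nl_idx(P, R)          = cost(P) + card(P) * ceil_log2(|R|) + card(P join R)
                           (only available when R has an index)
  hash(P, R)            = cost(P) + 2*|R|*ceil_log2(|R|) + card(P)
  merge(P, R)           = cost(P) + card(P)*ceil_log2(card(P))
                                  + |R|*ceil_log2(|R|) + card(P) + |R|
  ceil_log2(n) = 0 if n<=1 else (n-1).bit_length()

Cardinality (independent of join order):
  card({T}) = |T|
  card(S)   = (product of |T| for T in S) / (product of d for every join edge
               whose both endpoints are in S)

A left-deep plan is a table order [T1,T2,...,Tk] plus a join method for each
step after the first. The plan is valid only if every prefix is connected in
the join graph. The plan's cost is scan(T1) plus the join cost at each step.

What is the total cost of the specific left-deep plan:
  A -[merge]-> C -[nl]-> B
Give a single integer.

step 1: scan A: cost=120, card=120
step 2: join C via merge
    card(P join C) = 120*20/(4) = 600
    cost = 120 + 120*7 + 20*5 + 120 + 20 = 1200
step 3: join B via nl
    card(P join B) = 600*50/(25) = 1200
    cost = 1200 + 600*50 = 31200

31200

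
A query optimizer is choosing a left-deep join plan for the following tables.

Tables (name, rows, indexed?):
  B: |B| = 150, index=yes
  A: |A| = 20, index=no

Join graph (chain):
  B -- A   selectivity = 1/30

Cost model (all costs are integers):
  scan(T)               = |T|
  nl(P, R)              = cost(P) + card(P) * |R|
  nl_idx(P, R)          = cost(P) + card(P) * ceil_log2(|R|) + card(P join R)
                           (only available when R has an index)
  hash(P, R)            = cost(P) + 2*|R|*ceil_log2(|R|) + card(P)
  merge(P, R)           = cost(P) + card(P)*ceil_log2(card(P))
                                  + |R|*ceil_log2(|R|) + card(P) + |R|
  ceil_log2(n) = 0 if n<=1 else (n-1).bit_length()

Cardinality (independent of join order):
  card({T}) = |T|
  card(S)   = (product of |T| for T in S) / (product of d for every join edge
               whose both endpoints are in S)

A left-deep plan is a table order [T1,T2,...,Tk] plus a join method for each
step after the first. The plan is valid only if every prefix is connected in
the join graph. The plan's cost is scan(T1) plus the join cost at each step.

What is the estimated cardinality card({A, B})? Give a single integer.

100

Tables in S: A(20), B(150)
Edges inside S: B-A(d=30)
numerator = 20 * 150 = 3000
denominator = 30 = 30
card(S) = 3000 / 30 = 100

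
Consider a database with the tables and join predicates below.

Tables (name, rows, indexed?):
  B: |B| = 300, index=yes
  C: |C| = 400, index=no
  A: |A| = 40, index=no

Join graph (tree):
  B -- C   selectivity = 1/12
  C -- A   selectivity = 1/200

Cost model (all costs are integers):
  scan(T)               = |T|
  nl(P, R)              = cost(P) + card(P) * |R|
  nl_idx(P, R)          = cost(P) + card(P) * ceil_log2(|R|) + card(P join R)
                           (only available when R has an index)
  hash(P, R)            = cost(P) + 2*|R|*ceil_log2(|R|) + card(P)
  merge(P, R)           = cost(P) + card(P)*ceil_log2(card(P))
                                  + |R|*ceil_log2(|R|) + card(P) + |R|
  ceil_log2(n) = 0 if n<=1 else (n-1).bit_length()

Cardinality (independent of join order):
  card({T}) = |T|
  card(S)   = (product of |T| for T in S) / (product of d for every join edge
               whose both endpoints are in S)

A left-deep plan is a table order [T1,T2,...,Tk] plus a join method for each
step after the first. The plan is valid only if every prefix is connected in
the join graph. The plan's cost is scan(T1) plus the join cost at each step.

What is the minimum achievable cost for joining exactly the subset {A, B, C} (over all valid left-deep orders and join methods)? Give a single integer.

4000

Selinger DP over subsets of {A,B,C}:
  {B}: scan cost=300, card=300
  {C}: scan cost=400, card=400
  {A}: scan cost=40, card=40
  {BC}: card=10000; try (B,hash)→6200, (C,merge)→7300, (B,merge)→7400, (C,hash)→7800, (B,nl_idx)→14000, (C,nl)→120300 …(+1); best=6200 via (B,hash)
  {AC}: card=80; try (A,hash)→1280, (C,merge)→4320, (A,merge)→4680, (C,hash)→7280, (C,nl)→16040, (A,nl)→16400; best=1280 via (A,hash)
  {ABC}: card=2000; try (B,nl_idx)→4000, (B,merge)→4920, (B,hash)→6760, (A,hash)→16680, (B,nl)→25280, (A,merge)→156480 …(+1); best=4000 via (B,nl_idx)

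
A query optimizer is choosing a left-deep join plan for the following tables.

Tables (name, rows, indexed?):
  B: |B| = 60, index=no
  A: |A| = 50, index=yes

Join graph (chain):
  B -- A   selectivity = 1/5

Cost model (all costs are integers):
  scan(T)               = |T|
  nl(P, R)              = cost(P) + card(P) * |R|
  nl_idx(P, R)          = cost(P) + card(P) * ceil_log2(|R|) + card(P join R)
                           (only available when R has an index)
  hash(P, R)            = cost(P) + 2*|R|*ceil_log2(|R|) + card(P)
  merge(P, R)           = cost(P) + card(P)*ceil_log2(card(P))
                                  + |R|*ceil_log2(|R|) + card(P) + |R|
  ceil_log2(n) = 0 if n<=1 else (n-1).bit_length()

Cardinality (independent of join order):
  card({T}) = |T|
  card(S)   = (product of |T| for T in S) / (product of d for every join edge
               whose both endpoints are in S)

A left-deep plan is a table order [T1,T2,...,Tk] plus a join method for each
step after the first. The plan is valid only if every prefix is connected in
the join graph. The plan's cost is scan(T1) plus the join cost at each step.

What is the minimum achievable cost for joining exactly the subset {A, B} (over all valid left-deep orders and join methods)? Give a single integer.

720

Selinger DP over subsets of {A,B}:
  {B}: scan cost=60, card=60
  {A}: scan cost=50, card=50
  {AB}: card=600; try (A,hash)→720, (B,hash)→820, (B,merge)→820, (A,merge)→830, (A,nl_idx)→1020, (B,nl)→3050 …(+1); best=720 via (A,hash)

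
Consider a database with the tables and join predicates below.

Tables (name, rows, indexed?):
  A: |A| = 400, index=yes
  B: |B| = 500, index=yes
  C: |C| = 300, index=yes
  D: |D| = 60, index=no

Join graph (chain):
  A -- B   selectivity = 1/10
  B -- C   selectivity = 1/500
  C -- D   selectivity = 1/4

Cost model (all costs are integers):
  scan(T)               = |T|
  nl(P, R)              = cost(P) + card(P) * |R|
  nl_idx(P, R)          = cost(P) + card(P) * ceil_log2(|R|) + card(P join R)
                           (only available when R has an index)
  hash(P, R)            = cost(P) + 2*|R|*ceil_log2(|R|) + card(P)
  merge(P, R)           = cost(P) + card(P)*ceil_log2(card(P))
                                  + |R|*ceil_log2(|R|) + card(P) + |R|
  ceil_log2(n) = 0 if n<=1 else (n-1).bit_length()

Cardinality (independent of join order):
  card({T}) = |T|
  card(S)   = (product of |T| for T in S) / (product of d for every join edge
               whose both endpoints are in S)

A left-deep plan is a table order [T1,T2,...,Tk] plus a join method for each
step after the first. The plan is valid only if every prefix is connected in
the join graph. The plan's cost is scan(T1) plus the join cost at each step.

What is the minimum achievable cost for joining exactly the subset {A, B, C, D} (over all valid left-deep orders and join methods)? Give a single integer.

16020

Selinger DP over subsets of {A,B,C,D}:
  {A}: scan cost=400, card=400
  {B}: scan cost=500, card=500
  {C}: scan cost=300, card=300
  {D}: scan cost=60, card=60
  {AB}: card=20000; try (A,hash)→8200, (B,merge)→9400, (A,merge)→9500, (B,hash)→9800, (B,nl_idx)→24000, (A,nl_idx)→25000 …(+2); best=8200 via (A,hash)
  {BC}: card=300; try (B,nl_idx)→3300, (C,nl_idx)→5300, (C,hash)→6400, (B,merge)→8300, (C,merge)→8500, (B,hash)→9600 …(+2); best=3300 via (B,nl_idx)
  {CD}: card=4500; try (D,hash)→1320, (C,merge)→3480, (D,merge)→3720, (C,nl_idx)→5100, (C,hash)→5520, (C,nl)→18060 …(+1); best=1320 via (D,hash)
  {ABC}: card=12000; try (A,merge)→10300, (A,hash)→10800, (A,nl_idx)→18000, (C,hash)→33600, (A,nl)→123300, (C,nl_idx)→200200 …(+2); best=10300 via (A,merge)
  {BCD}: card=4500; try (D,hash)→4320, (D,merge)→6720, (B,hash)→14820, (D,nl)→21300, (B,nl_idx)→46320, (B,merge)→69320 …(+1); best=4320 via (D,hash)
  {ABCD}: card=180000; try (A,hash)→16020, (D,hash)→23020, (A,merge)→71320, (D,merge)→190720, (A,nl_idx)→224820, (D,nl)→730300 …(+1); best=16020 via (A,hash)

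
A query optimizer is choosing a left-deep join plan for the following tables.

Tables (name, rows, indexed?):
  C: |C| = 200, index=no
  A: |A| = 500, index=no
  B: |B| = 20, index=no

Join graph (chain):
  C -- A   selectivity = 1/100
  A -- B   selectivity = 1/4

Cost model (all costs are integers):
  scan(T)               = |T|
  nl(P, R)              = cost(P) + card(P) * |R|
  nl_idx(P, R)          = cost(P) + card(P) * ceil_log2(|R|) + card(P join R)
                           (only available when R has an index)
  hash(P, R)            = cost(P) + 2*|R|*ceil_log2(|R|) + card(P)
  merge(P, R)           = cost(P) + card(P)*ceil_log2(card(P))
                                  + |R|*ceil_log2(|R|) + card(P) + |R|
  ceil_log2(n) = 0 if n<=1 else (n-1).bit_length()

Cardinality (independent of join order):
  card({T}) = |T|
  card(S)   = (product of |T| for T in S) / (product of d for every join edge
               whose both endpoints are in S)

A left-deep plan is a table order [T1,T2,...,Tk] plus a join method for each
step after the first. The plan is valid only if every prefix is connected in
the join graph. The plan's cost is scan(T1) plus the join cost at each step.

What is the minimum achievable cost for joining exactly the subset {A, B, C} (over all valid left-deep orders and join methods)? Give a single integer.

Selinger DP over subsets of {A,B,C}:
  {C}: scan cost=200, card=200
  {A}: scan cost=500, card=500
  {B}: scan cost=20, card=20
  {AC}: card=1000; try (C,hash)→4200, (A,merge)→7000, (C,merge)→7300, (A,hash)→9400, (A,nl)→100200, (C,nl)→100500; best=4200 via (C,hash)
  {AB}: card=2500; try (B,hash)→1200, (A,merge)→5140, (B,merge)→5620, (A,hash)→9040, (A,nl)→10020, (B,nl)→10500; best=1200 via (B,hash)
  {ABC}: card=5000; try (B,hash)→5400, (C,hash)→6900, (B,merge)→15320, (B,nl)→24200, (C,merge)→35500, (C,nl)→501200; best=5400 via (B,hash)

5400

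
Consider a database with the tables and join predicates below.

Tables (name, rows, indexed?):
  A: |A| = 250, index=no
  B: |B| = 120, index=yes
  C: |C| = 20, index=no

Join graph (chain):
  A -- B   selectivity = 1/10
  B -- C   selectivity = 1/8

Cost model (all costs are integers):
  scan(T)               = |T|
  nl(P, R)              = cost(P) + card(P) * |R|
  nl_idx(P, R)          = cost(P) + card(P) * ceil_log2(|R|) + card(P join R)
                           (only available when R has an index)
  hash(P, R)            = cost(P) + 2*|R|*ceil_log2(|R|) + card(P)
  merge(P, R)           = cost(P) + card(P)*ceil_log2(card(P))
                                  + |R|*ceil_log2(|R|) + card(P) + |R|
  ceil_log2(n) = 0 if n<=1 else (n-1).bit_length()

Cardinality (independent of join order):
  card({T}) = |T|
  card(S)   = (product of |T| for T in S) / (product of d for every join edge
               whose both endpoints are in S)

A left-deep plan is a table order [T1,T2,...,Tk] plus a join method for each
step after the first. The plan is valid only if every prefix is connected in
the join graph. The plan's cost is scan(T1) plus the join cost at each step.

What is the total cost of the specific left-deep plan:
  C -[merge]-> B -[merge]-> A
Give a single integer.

step 1: scan C: cost=20, card=20
step 2: join B via merge
    card(P join B) = 20*120/(8) = 300
    cost = 20 + 20*5 + 120*7 + 20 + 120 = 1100
step 3: join A via merge
    card(P join A) = 300*250/(10) = 7500
    cost = 1100 + 300*9 + 250*8 + 300 + 250 = 6350

6350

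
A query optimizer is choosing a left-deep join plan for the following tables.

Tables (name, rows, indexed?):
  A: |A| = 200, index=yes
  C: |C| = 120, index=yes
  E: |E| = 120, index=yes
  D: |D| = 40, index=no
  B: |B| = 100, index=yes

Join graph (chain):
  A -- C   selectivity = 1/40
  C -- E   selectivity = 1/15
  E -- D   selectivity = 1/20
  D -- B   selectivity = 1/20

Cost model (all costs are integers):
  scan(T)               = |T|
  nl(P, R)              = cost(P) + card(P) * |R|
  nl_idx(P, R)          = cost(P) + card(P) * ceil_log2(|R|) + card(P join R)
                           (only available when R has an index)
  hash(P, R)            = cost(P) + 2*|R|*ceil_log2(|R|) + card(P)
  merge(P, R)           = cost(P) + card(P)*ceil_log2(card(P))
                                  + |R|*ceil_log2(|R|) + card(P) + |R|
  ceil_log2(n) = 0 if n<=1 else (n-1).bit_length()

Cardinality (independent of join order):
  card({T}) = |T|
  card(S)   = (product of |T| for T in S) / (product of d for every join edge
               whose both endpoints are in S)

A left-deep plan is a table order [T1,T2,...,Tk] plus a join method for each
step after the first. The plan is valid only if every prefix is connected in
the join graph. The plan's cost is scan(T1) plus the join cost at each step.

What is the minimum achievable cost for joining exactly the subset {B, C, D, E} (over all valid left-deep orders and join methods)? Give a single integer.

Selinger DP over subsets of {B,C,D,E}:
  {C}: scan cost=120, card=120
  {E}: scan cost=120, card=120
  {D}: scan cost=40, card=40
  {B}: scan cost=100, card=100
  {CE}: card=960; try (E,hash)→1920, (E,nl_idx)→1920, (C,hash)→1920, (C,nl_idx)→1920, (E,merge)→2040, (C,merge)→2040 …(+2); best=1920 via (E,hash)
  {DE}: card=240; try (E,nl_idx)→560, (D,hash)→720, (E,merge)→1280, (D,merge)→1360, (E,hash)→1760, (E,nl)→4840 …(+1); best=560 via (E,nl_idx)
  {BD}: card=200; try (B,nl_idx)→520, (D,hash)→680, (B,merge)→1120, (D,merge)→1180, (B,hash)→1480, (B,nl)→4040 …(+1); best=520 via (B,nl_idx)
  {CDE}: card=1920; try (C,hash)→2480, (D,hash)→3360, (C,merge)→3680, (C,nl_idx)→4160, (D,merge)→12760, (C,nl)→29360 …(+1); best=2480 via (C,hash)
  {BDE}: card=1200; try (B,hash)→2200, (E,hash)→2400, (E,nl_idx)→3120, (E,merge)→3280, (B,nl_idx)→3440, (B,merge)→3520 …(+2); best=2200 via (B,hash)
  {BCDE}: card=9600; try (C,hash)→5080, (B,hash)→5800, (C,merge)→17560, (C,nl_idx)→20200, (B,nl_idx)→25520, (B,merge)→26320 …(+2); best=5080 via (C,hash)

5080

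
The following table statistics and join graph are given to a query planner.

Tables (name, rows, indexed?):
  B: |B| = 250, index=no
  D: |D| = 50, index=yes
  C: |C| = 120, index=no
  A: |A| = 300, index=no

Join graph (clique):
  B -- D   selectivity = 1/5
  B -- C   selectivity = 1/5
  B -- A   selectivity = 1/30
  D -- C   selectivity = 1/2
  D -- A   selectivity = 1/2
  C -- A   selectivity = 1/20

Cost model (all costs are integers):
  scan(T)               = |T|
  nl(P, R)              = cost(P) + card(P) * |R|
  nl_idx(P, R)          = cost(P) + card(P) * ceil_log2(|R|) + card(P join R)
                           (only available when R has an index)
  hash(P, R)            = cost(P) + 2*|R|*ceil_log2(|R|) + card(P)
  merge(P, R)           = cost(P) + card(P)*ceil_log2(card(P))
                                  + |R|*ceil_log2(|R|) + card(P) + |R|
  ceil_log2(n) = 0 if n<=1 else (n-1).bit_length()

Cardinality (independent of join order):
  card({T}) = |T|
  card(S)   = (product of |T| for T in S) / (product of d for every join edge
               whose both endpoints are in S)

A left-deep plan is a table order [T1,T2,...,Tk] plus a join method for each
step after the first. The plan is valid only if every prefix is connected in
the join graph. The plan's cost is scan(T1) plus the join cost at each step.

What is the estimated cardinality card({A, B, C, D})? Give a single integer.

7500

Tables in S: A(300), B(250), C(120), D(50)
Edges inside S: B-D(d=5), B-C(d=5), B-A(d=30), D-C(d=2), D-A(d=2), C-A(d=20)
numerator = 300 * 250 * 120 * 50 = 450000000
denominator = 5 * 5 * 30 * 2 * 2 * 20 = 60000
card(S) = 450000000 / 60000 = 7500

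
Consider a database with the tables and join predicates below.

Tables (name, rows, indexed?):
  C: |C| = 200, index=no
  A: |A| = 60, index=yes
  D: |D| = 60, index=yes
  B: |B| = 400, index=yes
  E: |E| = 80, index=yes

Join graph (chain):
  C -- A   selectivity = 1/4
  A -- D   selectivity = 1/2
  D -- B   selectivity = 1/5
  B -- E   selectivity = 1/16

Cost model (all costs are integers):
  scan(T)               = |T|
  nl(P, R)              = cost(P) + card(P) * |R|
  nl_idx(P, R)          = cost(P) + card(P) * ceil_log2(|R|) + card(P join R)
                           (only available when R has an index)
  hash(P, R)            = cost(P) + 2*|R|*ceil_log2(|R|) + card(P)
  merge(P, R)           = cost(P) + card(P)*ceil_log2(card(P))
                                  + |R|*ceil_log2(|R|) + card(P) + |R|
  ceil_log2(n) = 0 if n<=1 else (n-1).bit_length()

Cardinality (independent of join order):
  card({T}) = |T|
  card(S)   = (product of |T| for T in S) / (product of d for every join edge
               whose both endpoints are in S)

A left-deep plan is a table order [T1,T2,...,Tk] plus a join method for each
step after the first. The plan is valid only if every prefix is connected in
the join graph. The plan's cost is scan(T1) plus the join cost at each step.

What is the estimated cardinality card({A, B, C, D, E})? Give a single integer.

Tables in S: A(60), B(400), C(200), D(60), E(80)
Edges inside S: C-A(d=4), A-D(d=2), D-B(d=5), B-E(d=16)
numerator = 60 * 400 * 200 * 60 * 80 = 23040000000
denominator = 4 * 2 * 5 * 16 = 640
card(S) = 23040000000 / 640 = 36000000

36000000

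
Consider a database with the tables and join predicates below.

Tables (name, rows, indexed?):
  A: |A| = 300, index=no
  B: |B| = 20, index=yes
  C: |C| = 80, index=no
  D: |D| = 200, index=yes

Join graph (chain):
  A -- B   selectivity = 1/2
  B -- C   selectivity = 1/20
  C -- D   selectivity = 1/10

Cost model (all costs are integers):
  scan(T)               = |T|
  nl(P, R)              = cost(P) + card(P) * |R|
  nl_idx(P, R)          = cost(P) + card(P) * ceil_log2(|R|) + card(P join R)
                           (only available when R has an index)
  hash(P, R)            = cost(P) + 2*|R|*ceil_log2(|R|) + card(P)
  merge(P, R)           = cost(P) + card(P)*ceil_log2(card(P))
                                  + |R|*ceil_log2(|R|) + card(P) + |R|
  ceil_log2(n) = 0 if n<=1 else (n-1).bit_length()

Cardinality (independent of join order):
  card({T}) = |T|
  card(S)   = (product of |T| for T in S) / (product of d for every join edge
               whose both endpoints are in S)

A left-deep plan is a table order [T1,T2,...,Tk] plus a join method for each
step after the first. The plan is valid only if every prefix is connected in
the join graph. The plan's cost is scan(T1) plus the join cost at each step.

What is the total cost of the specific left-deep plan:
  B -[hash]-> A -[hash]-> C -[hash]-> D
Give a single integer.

24760

step 1: scan B: cost=20, card=20
step 2: join A via hash
    card(P join A) = 20*300/(2) = 3000
    cost = 20 + 2*300*9 + 20 = 5440
step 3: join C via hash
    card(P join C) = 3000*80/(20) = 12000
    cost = 5440 + 2*80*7 + 3000 = 9560
step 4: join D via hash
    card(P join D) = 12000*200/(10) = 240000
    cost = 9560 + 2*200*8 + 12000 = 24760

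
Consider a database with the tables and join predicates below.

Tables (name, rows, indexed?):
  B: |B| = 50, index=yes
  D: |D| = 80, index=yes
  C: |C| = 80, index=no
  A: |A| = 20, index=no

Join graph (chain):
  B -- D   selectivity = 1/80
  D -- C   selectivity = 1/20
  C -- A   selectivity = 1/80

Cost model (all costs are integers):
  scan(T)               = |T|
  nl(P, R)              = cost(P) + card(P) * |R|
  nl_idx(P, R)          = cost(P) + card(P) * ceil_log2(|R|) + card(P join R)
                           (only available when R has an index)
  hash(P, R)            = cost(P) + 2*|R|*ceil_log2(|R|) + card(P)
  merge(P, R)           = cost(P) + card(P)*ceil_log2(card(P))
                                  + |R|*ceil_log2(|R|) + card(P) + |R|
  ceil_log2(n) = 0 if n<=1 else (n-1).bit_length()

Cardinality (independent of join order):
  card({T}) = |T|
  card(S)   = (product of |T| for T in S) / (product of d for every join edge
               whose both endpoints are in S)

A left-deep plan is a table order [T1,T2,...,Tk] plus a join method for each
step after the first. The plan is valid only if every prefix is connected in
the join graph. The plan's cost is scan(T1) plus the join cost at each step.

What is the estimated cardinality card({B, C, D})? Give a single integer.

Tables in S: B(50), C(80), D(80)
Edges inside S: B-D(d=80), D-C(d=20)
numerator = 50 * 80 * 80 = 320000
denominator = 80 * 20 = 1600
card(S) = 320000 / 1600 = 200

200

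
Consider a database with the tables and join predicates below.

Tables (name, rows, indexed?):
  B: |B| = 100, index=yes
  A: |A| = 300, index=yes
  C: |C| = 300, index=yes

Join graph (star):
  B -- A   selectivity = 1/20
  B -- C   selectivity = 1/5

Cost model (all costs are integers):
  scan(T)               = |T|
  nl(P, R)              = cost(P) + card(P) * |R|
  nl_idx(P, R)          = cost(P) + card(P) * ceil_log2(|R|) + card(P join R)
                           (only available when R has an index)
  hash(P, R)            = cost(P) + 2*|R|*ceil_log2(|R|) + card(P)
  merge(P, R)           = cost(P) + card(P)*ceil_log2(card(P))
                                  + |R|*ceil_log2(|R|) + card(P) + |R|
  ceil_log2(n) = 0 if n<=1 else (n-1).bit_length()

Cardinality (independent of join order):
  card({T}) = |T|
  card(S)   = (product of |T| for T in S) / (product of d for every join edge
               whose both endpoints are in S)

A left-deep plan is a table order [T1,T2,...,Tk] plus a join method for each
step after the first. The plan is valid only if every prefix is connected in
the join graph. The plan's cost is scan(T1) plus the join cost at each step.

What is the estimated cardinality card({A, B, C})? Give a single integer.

90000

Tables in S: A(300), B(100), C(300)
Edges inside S: B-A(d=20), B-C(d=5)
numerator = 300 * 100 * 300 = 9000000
denominator = 20 * 5 = 100
card(S) = 9000000 / 100 = 90000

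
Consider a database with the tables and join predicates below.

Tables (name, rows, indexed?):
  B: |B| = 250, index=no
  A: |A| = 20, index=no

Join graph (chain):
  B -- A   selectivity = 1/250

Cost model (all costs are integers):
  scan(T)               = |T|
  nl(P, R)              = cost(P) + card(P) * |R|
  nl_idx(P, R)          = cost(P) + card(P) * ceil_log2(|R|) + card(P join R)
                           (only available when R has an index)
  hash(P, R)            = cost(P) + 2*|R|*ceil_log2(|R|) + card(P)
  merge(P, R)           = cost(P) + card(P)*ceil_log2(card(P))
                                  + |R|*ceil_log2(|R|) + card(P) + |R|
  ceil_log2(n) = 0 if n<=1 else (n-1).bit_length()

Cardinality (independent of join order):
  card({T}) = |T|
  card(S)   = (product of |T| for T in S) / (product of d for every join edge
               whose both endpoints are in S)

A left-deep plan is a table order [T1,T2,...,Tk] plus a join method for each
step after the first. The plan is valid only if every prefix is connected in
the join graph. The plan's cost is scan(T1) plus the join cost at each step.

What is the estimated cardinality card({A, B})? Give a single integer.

20

Tables in S: A(20), B(250)
Edges inside S: B-A(d=250)
numerator = 20 * 250 = 5000
denominator = 250 = 250
card(S) = 5000 / 250 = 20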